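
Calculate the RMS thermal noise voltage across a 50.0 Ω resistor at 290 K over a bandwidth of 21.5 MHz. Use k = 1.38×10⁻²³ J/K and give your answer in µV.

4.15 µV

V_n = √(4kTRB)
4kTRB = 4 × 1.38×10⁻²³ × 290 × 5.00×10¹ × 2.15×10⁷ = 1.72×10⁻¹¹ V²
V_n = √(1.72×10⁻¹¹) = 4.15×10⁻⁶ V = 4.15 µV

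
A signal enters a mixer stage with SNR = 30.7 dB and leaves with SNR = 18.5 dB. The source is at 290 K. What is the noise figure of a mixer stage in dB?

12.2 dB

NF (dB) = SNR_in(dB) − SNR_out(dB) when the source is at T₀
NF = 30.7 − 18.5 = 12.2 dB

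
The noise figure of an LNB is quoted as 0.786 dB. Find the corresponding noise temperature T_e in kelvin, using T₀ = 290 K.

F = 10^(0.786/10) = 1.1984
T_e = (F − 1)·T₀ = (1.1984 − 1) × 290 = 57.5 K

57.5 K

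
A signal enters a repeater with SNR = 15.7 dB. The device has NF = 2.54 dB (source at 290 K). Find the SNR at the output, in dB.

13.16 dB

By definition F = SNR_in/SNR_out, so in dB: SNR_out = SNR_in − NF
SNR_out = 15.7 − 2.54 = 13.16 dB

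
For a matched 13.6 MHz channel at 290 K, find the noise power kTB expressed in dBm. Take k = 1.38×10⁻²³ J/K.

−102.6 dBm

P_n = kTB = 1.38×10⁻²³ × 290 × 1.36×10⁷ = 5.44×10⁻¹⁴ W
In dBm: 10 log₁₀(5.44×10⁻¹⁴ / 10⁻³) = −102.6 dBm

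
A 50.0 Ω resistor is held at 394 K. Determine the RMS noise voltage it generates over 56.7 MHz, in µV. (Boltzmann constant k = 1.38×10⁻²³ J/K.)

7.85 µV

V_n = √(4kTRB)
4kTRB = 4 × 1.38×10⁻²³ × 394 × 5.00×10¹ × 5.67×10⁷ = 6.17×10⁻¹¹ V²
V_n = √(6.17×10⁻¹¹) = 7.85×10⁻⁶ V = 7.85 µV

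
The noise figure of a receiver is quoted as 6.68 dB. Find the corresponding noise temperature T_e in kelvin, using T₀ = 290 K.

1060 K

F = 10^(6.68/10) = 4.65586
T_e = (F − 1)·T₀ = (4.65586 − 1) × 290 = 1060 K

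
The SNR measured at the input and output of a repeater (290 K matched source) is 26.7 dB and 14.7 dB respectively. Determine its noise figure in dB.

NF (dB) = SNR_in(dB) − SNR_out(dB) when the source is at T₀
NF = 26.7 − 14.7 = 12.0 dB

12.0 dB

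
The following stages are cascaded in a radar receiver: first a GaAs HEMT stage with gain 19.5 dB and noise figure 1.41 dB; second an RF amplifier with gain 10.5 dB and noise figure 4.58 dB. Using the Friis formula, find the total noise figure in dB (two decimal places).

1.48 dB

Convert to linear (a loss of L dB is a gain of −L dB): F_i = 10^(NF_i/10), G_i = 10^(G_i,dB/10)
  Stage 1: F_1 = 10^(1.41/10) = 1.384, G_1 = 10^(19.5/10) = 89.13
  Stage 2: F_2 = 10^(4.58/10) = 2.871, G_2 = 10^(10.5/10) = 11.22
Friis cascade:
  F = 1.384 + (2.871 − 1)/89.13 = 1.405
NF = 10 log₁₀(1.405) = 1.48 dB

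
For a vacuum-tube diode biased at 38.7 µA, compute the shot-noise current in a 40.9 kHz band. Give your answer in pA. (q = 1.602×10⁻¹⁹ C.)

712 pA

I_n = √(2qI·B)
2qI·B = 2 × 1.602×10⁻¹⁹ × 3.87×10⁻⁵ × 4.09×10⁴ = 5.07×10⁻¹⁹ A²
I_n = √(5.07×10⁻¹⁹) = 7.12×10⁻¹⁰ A = 712 pA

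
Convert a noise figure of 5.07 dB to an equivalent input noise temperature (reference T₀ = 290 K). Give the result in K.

F = 10^(5.07/10) = 3.21366
T_e = (F − 1)·T₀ = (3.21366 − 1) × 290 = 642 K

642 K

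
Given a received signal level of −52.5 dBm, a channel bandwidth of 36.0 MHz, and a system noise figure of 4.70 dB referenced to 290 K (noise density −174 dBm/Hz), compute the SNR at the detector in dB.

41.2 dB

Noise floor: N = −174 + 10 log₁₀(B) + NF
10 log₁₀(3.60×10⁷) = 75.56 dB
N = −174 + 75.56 + 4.70 = −93.74 dBm
SNR = P_sig − N = −52.5 − (−93.74) = 41.24 dB → 41.2 dB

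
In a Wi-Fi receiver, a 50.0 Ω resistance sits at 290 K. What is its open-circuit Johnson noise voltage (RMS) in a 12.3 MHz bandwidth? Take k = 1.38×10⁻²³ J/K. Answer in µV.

3.14 µV

V_n = √(4kTRB)
4kTRB = 4 × 1.38×10⁻²³ × 290 × 5.00×10¹ × 1.23×10⁷ = 9.84×10⁻¹² V²
V_n = √(9.84×10⁻¹²) = 3.14×10⁻⁶ V = 3.14 µV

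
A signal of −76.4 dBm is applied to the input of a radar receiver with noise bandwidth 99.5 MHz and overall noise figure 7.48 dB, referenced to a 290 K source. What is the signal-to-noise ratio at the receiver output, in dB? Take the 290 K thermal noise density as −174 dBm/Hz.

10.1 dB

Noise floor: N = −174 + 10 log₁₀(B) + NF
10 log₁₀(9.95×10⁷) = 79.98 dB
N = −174 + 79.98 + 7.48 = −86.54 dBm
SNR = P_sig − N = −76.4 − (−86.54) = 10.14 dB → 10.1 dB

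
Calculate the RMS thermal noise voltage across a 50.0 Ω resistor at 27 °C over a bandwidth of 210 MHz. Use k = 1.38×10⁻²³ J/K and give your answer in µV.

T = 27 °C + 273.15 = 300.15 K
V_n = √(4kTRB)
4kTRB = 4 × 1.38×10⁻²³ × 300.15 × 5.00×10¹ × 2.10×10⁸ = 1.74×10⁻¹⁰ V²
V_n = √(1.74×10⁻¹⁰) = 1.32×10⁻⁵ V = 13.2 µV

13.2 µV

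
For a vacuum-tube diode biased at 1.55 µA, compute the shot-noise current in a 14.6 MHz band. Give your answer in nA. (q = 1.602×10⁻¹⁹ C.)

2.69 nA

I_n = √(2qI·B)
2qI·B = 2 × 1.602×10⁻¹⁹ × 1.55×10⁻⁶ × 1.46×10⁷ = 7.25×10⁻¹⁸ A²
I_n = √(7.25×10⁻¹⁸) = 2.69×10⁻⁹ A = 2.69 nA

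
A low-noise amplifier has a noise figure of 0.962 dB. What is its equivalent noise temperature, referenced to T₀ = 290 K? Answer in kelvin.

71.9 K

F = 10^(0.962/10) = 1.24796
T_e = (F − 1)·T₀ = (1.24796 − 1) × 290 = 71.9 K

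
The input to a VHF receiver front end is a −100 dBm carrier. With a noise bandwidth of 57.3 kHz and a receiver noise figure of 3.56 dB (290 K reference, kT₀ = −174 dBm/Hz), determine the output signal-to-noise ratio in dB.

22.9 dB

Noise floor: N = −174 + 10 log₁₀(B) + NF
10 log₁₀(5.73×10⁴) = 47.58 dB
N = −174 + 47.58 + 3.56 = −122.86 dBm
SNR = P_sig − N = −100 − (−122.86) = 22.86 dB → 22.9 dB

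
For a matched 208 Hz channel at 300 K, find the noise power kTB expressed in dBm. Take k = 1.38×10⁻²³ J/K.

−150.6 dBm

P_n = kTB = 1.38×10⁻²³ × 300 × 2.08×10² = 8.61×10⁻¹⁹ W
In dBm: 10 log₁₀(8.61×10⁻¹⁹ / 10⁻³) = −150.6 dBm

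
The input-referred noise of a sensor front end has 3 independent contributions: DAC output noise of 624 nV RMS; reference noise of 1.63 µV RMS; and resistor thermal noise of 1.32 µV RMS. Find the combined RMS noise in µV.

Uncorrelated sources add in power (mean-square): V_tot = √(ΣV_i²)
V_tot = √[(6.24×10⁻⁷)² + (1.63×10⁻⁶)² + (1.32×10⁻⁶)²] = 2.19×10⁻⁶ V = 2.19 µV

2.19 µV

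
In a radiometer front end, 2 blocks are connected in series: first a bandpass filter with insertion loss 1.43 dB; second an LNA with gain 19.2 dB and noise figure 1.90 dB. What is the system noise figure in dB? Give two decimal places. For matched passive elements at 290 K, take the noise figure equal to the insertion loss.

3.33 dB

Convert to linear (a loss of L dB is a gain of −L dB): F_i = 10^(NF_i/10), G_i = 10^(G_i,dB/10)
  Stage 1: F_1 = 10^(1.43/10) = 1.390, G_1 = 10^(−1.43/10) = 0.7194
  Stage 2: F_2 = 10^(1.90/10) = 1.549, G_2 = 10^(19.2/10) = 83.18
Friis cascade:
  F = 1.390 + (1.549 − 1)/0.7194 = 2.153
NF = 10 log₁₀(2.153) = 3.33 dB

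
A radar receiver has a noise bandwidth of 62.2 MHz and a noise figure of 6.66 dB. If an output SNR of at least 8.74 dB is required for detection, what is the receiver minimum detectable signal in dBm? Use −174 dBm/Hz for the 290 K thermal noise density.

Sensitivity = −174 + 10 log₁₀(B) + NF + SNR_min
= −174 + 77.94 + 6.66 + 8.74
= −80.66 dBm → −80.7 dBm

−80.7 dBm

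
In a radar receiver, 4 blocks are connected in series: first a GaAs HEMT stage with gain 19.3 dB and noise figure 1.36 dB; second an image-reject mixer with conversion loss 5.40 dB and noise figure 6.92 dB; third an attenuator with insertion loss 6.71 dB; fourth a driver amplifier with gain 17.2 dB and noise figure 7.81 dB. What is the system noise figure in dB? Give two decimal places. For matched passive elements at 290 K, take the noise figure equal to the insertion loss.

Convert to linear (a loss of L dB is a gain of −L dB): F_i = 10^(NF_i/10), G_i = 10^(G_i,dB/10)
  Stage 1: F_1 = 10^(1.36/10) = 1.368, G_1 = 10^(19.3/10) = 85.11
  Stage 2: F_2 = 10^(6.92/10) = 4.920, G_2 = 10^(−5.40/10) = 0.2884
  Stage 3: F_3 = 10^(6.71/10) = 4.688, G_3 = 10^(−6.71/10) = 0.2133
  Stage 4: F_4 = 10^(7.81/10) = 6.039, G_4 = 10^(17.2/10) = 52.48
Friis cascade:
  F = 1.368 + (4.920 − 1)/85.11 + (4.688 − 1)/24.55 + (6.039 − 1)/5.236 = 2.527
NF = 10 log₁₀(2.527) = 4.03 dB

4.03 dB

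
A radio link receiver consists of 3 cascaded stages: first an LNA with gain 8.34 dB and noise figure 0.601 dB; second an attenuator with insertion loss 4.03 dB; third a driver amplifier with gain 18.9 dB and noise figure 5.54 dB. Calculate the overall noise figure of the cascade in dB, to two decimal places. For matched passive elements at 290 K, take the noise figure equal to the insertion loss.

Convert to linear (a loss of L dB is a gain of −L dB): F_i = 10^(NF_i/10), G_i = 10^(G_i,dB/10)
  Stage 1: F_1 = 10^(0.601/10) = 1.148, G_1 = 10^(8.34/10) = 6.823
  Stage 2: F_2 = 10^(4.03/10) = 2.529, G_2 = 10^(−4.03/10) = 0.3954
  Stage 3: F_3 = 10^(5.54/10) = 3.581, G_3 = 10^(18.9/10) = 77.62
Friis cascade:
  F = 1.148 + (2.529 − 1)/6.823 + (3.581 − 1)/2.698 = 2.329
NF = 10 log₁₀(2.329) = 3.67 dB

3.67 dB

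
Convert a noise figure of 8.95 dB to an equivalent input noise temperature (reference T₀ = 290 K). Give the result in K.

1987 K

F = 10^(8.95/10) = 7.85236
T_e = (F − 1)·T₀ = (7.85236 − 1) × 290 = 1987 K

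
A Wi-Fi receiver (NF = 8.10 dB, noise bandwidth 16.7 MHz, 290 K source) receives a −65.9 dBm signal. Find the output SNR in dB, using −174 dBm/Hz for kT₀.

27.8 dB

Noise floor: N = −174 + 10 log₁₀(B) + NF
10 log₁₀(1.67×10⁷) = 72.23 dB
N = −174 + 72.23 + 8.10 = −93.67 dBm
SNR = P_sig − N = −65.9 − (−93.67) = 27.77 dB → 27.8 dB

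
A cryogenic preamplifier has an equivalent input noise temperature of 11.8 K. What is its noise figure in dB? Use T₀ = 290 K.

0.173 dB

F = 1 + T_e/T₀ = 1 + 11.8/290 = 1.04069
NF = 10 log₁₀(1.04069) = 0.173 dB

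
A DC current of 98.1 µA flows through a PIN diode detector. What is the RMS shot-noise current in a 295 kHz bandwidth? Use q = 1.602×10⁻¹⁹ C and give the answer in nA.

I_n = √(2qI·B)
2qI·B = 2 × 1.602×10⁻¹⁹ × 9.81×10⁻⁵ × 2.95×10⁵ = 9.27×10⁻¹⁸ A²
I_n = √(9.27×10⁻¹⁸) = 3.05×10⁻⁹ A = 3.05 nA

3.05 nA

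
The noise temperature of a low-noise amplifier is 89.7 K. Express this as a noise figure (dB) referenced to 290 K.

F = 1 + T_e/T₀ = 1 + 89.7/290 = 1.30931
NF = 10 log₁₀(1.30931) = 1.17 dB

1.17 dB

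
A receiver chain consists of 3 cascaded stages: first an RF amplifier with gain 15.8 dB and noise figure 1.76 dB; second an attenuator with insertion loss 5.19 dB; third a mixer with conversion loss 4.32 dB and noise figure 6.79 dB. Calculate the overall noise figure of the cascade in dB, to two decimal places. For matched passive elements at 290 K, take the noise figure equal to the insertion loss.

2.76 dB

Convert to linear (a loss of L dB is a gain of −L dB): F_i = 10^(NF_i/10), G_i = 10^(G_i,dB/10)
  Stage 1: F_1 = 10^(1.76/10) = 1.500, G_1 = 10^(15.8/10) = 38.02
  Stage 2: F_2 = 10^(5.19/10) = 3.304, G_2 = 10^(−5.19/10) = 0.3027
  Stage 3: F_3 = 10^(6.79/10) = 4.775, G_3 = 10^(−4.32/10) = 0.3698
Friis cascade:
  F = 1.500 + (3.304 − 1)/38.02 + (4.775 − 1)/11.51 = 1.888
NF = 10 log₁₀(1.888) = 2.76 dB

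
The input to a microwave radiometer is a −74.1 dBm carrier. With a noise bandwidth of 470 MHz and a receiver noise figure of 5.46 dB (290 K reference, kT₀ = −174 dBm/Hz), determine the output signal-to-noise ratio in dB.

7.7 dB

Noise floor: N = −174 + 10 log₁₀(B) + NF
10 log₁₀(4.70×10⁸) = 86.72 dB
N = −174 + 86.72 + 5.46 = −81.82 dBm
SNR = P_sig − N = −74.1 − (−81.82) = 7.72 dB → 7.7 dB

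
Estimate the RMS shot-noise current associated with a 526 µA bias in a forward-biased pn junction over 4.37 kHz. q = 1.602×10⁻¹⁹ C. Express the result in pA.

I_n = √(2qI·B)
2qI·B = 2 × 1.602×10⁻¹⁹ × 5.26×10⁻⁴ × 4.37×10³ = 7.36×10⁻¹⁹ A²
I_n = √(7.36×10⁻¹⁹) = 8.58×10⁻¹⁰ A = 858 pA

858 pA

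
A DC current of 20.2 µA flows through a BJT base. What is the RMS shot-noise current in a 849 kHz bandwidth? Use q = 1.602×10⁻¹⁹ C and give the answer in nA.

2.34 nA

I_n = √(2qI·B)
2qI·B = 2 × 1.602×10⁻¹⁹ × 2.02×10⁻⁵ × 8.49×10⁵ = 5.49×10⁻¹⁸ A²
I_n = √(5.49×10⁻¹⁸) = 2.34×10⁻⁹ A = 2.34 nA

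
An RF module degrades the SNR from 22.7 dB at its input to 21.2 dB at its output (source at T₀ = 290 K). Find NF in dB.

NF (dB) = SNR_in(dB) − SNR_out(dB) when the source is at T₀
NF = 22.7 − 21.2 = 1.5 dB

1.5 dB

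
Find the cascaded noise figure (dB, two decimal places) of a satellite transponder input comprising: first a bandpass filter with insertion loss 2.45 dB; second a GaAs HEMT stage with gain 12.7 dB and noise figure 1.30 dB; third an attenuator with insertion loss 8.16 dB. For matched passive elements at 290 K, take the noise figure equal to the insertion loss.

4.62 dB

Convert to linear (a loss of L dB is a gain of −L dB): F_i = 10^(NF_i/10), G_i = 10^(G_i,dB/10)
  Stage 1: F_1 = 10^(2.45/10) = 1.758, G_1 = 10^(−2.45/10) = 0.5689
  Stage 2: F_2 = 10^(1.30/10) = 1.349, G_2 = 10^(12.7/10) = 18.62
  Stage 3: F_3 = 10^(8.16/10) = 6.546, G_3 = 10^(−8.16/10) = 0.1528
Friis cascade:
  F = 1.758 + (1.349 − 1)/0.5689 + (6.546 − 1)/10.59 = 2.895
NF = 10 log₁₀(2.895) = 4.62 dB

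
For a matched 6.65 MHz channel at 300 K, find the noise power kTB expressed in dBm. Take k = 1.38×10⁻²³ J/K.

P_n = kTB = 1.38×10⁻²³ × 300 × 6.65×10⁶ = 2.75×10⁻¹⁴ W
In dBm: 10 log₁₀(2.75×10⁻¹⁴ / 10⁻³) = −105.6 dBm

−105.6 dBm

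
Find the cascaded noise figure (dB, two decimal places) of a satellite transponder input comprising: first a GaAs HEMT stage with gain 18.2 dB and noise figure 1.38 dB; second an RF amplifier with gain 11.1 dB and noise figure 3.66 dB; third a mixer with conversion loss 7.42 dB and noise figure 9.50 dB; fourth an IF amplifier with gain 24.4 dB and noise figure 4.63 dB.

Convert to linear (a loss of L dB is a gain of −L dB): F_i = 10^(NF_i/10), G_i = 10^(G_i,dB/10)
  Stage 1: F_1 = 10^(1.38/10) = 1.374, G_1 = 10^(18.2/10) = 66.07
  Stage 2: F_2 = 10^(3.66/10) = 2.323, G_2 = 10^(11.1/10) = 12.88
  Stage 3: F_3 = 10^(9.50/10) = 8.913, G_3 = 10^(−7.42/10) = 0.1811
  Stage 4: F_4 = 10^(4.63/10) = 2.904, G_4 = 10^(24.4/10) = 275.4
Friis cascade:
  F = 1.374 + (2.323 − 1)/66.07 + (8.913 − 1)/851.1 + (2.904 − 1)/154.2 = 1.416
NF = 10 log₁₀(1.416) = 1.51 dB

1.51 dB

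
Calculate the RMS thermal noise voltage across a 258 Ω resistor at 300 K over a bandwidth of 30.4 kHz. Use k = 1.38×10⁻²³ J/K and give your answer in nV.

V_n = √(4kTRB)
4kTRB = 4 × 1.38×10⁻²³ × 300 × 2.58×10² × 3.04×10⁴ = 1.30×10⁻¹³ V²
V_n = √(1.30×10⁻¹³) = 3.60×10⁻⁷ V = 360 nV

360 nV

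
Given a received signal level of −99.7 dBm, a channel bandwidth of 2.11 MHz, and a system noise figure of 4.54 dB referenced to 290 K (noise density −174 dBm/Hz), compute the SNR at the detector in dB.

6.5 dB

Noise floor: N = −174 + 10 log₁₀(B) + NF
10 log₁₀(2.11×10⁶) = 63.24 dB
N = −174 + 63.24 + 4.54 = −106.22 dBm
SNR = P_sig − N = −99.7 − (−106.22) = 6.52 dB → 6.5 dB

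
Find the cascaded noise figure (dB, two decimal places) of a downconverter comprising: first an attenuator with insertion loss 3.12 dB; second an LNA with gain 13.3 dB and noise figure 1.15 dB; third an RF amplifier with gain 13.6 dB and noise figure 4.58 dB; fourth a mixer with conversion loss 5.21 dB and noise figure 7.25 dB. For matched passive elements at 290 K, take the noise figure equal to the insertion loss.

4.58 dB

Convert to linear (a loss of L dB is a gain of −L dB): F_i = 10^(NF_i/10), G_i = 10^(G_i,dB/10)
  Stage 1: F_1 = 10^(3.12/10) = 2.051, G_1 = 10^(−3.12/10) = 0.4875
  Stage 2: F_2 = 10^(1.15/10) = 1.303, G_2 = 10^(13.3/10) = 21.38
  Stage 3: F_3 = 10^(4.58/10) = 2.871, G_3 = 10^(13.6/10) = 22.91
  Stage 4: F_4 = 10^(7.25/10) = 5.309, G_4 = 10^(−5.21/10) = 0.3013
Friis cascade:
  F = 2.051 + (1.303 − 1)/0.4875 + (2.871 − 1)/10.42 + (5.309 − 1)/238.8 = 2.871
NF = 10 log₁₀(2.871) = 4.58 dB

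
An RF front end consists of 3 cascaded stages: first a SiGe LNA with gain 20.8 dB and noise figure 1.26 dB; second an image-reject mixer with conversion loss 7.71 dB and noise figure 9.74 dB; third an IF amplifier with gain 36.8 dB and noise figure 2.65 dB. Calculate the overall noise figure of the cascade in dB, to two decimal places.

1.61 dB

Convert to linear (a loss of L dB is a gain of −L dB): F_i = 10^(NF_i/10), G_i = 10^(G_i,dB/10)
  Stage 1: F_1 = 10^(1.26/10) = 1.337, G_1 = 10^(20.8/10) = 120.2
  Stage 2: F_2 = 10^(9.74/10) = 9.419, G_2 = 10^(−7.71/10) = 0.1694
  Stage 3: F_3 = 10^(2.65/10) = 1.841, G_3 = 10^(36.8/10) = 4786
Friis cascade:
  F = 1.337 + (9.419 − 1)/120.2 + (1.841 − 1)/20.37 = 1.448
NF = 10 log₁₀(1.448) = 1.61 dB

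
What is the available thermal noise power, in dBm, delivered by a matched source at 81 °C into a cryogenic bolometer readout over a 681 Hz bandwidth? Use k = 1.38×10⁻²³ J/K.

T = 81 °C + 273.15 = 354.15 K
P_n = kTB = 1.38×10⁻²³ × 354.15 × 6.81×10² = 3.33×10⁻¹⁸ W
In dBm: 10 log₁₀(3.33×10⁻¹⁸ / 10⁻³) = −144.8 dBm

−144.8 dBm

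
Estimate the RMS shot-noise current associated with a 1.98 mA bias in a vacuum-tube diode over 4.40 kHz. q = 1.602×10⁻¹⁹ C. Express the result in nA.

1.67 nA

I_n = √(2qI·B)
2qI·B = 2 × 1.602×10⁻¹⁹ × 1.98×10⁻³ × 4.40×10³ = 2.79×10⁻¹⁸ A²
I_n = √(2.79×10⁻¹⁸) = 1.67×10⁻⁹ A = 1.67 nA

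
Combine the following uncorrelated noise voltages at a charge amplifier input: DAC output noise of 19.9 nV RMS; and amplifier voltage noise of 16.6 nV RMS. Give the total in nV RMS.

25.9 nV

Uncorrelated sources add in power (mean-square): V_tot = √(ΣV_i²)
V_tot = √[(1.99×10⁻⁸)² + (1.66×10⁻⁸)²] = 2.59×10⁻⁸ V = 25.9 nV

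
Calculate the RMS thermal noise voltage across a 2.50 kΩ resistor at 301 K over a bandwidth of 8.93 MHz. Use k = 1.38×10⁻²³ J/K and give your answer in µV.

V_n = √(4kTRB)
4kTRB = 4 × 1.38×10⁻²³ × 301 × 2.50×10³ × 8.93×10⁶ = 3.71×10⁻¹⁰ V²
V_n = √(3.71×10⁻¹⁰) = 1.93×10⁻⁵ V = 19.3 µV

19.3 µV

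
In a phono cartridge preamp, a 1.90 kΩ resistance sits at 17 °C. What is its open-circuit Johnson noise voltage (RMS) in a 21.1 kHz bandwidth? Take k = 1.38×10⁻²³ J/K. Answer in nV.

801 nV

T = 17 °C + 273.15 = 290.15 K
V_n = √(4kTRB)
4kTRB = 4 × 1.38×10⁻²³ × 290.15 × 1.90×10³ × 2.11×10⁴ = 6.42×10⁻¹³ V²
V_n = √(6.42×10⁻¹³) = 8.01×10⁻⁷ V = 801 nV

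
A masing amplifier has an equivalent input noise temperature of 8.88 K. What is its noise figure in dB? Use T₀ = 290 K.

0.131 dB

F = 1 + T_e/T₀ = 1 + 8.88/290 = 1.03062
NF = 10 log₁₀(1.03062) = 0.131 dB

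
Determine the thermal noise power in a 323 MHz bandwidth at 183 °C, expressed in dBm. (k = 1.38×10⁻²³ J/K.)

T = 183 °C + 273.15 = 456.15 K
P_n = kTB = 1.38×10⁻²³ × 456.15 × 3.23×10⁸ = 2.03×10⁻¹² W
In dBm: 10 log₁₀(2.03×10⁻¹² / 10⁻³) = −86.9 dBm

−86.9 dBm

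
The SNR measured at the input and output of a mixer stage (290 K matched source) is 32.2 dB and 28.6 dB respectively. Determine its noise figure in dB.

3.6 dB

NF (dB) = SNR_in(dB) − SNR_out(dB) when the source is at T₀
NF = 32.2 − 28.6 = 3.6 dB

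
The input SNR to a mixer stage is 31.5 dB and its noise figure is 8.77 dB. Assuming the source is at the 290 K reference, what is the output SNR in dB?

22.73 dB

By definition F = SNR_in/SNR_out, so in dB: SNR_out = SNR_in − NF
SNR_out = 31.5 − 8.77 = 22.73 dB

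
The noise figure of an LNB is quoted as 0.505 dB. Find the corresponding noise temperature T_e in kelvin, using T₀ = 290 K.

F = 10^(0.505/10) = 1.12331
T_e = (F − 1)·T₀ = (1.12331 − 1) × 290 = 35.8 K

35.8 K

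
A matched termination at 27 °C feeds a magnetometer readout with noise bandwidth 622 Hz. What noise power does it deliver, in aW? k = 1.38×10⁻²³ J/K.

2.58 aW

T = 27 °C + 273.15 = 300.15 K
P_n = kTB = 1.38×10⁻²³ × 300.15 × 6.22×10² = 2.58×10⁻¹⁸ W = 2.58 aW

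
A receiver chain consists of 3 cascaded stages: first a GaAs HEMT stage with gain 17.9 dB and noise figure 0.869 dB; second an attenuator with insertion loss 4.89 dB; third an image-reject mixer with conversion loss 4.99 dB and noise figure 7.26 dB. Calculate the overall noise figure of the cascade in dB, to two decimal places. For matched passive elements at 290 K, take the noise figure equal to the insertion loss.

Convert to linear (a loss of L dB is a gain of −L dB): F_i = 10^(NF_i/10), G_i = 10^(G_i,dB/10)
  Stage 1: F_1 = 10^(0.869/10) = 1.222, G_1 = 10^(17.9/10) = 61.66
  Stage 2: F_2 = 10^(4.89/10) = 3.083, G_2 = 10^(−4.89/10) = 0.3243
  Stage 3: F_3 = 10^(7.26/10) = 5.321, G_3 = 10^(−4.99/10) = 0.3170
Friis cascade:
  F = 1.222 + (3.083 − 1)/61.66 + (5.321 − 1)/20.00 = 1.471
NF = 10 log₁₀(1.471) = 1.68 dB

1.68 dB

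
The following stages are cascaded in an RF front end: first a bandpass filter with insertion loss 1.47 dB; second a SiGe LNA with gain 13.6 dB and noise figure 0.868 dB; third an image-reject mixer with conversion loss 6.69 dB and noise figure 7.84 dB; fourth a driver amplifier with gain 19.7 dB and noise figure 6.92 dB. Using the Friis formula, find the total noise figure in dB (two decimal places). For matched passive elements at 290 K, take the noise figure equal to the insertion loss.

Convert to linear (a loss of L dB is a gain of −L dB): F_i = 10^(NF_i/10), G_i = 10^(G_i,dB/10)
  Stage 1: F_1 = 10^(1.47/10) = 1.403, G_1 = 10^(−1.47/10) = 0.7129
  Stage 2: F_2 = 10^(0.868/10) = 1.221, G_2 = 10^(13.6/10) = 22.91
  Stage 3: F_3 = 10^(7.84/10) = 6.081, G_3 = 10^(−6.69/10) = 0.2143
  Stage 4: F_4 = 10^(6.92/10) = 4.920, G_4 = 10^(19.7/10) = 93.33
Friis cascade:
  F = 1.403 + (1.221 − 1)/0.7129 + (6.081 − 1)/16.33 + (4.920 − 1)/3.499 = 3.145
NF = 10 log₁₀(3.145) = 4.98 dB

4.98 dB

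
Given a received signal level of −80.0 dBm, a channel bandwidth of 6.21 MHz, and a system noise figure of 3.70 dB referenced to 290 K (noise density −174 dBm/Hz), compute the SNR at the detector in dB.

Noise floor: N = −174 + 10 log₁₀(B) + NF
10 log₁₀(6.21×10⁶) = 67.93 dB
N = −174 + 67.93 + 3.70 = −102.37 dBm
SNR = P_sig − N = −80.0 − (−102.37) = 22.37 dB → 22.4 dB

22.4 dB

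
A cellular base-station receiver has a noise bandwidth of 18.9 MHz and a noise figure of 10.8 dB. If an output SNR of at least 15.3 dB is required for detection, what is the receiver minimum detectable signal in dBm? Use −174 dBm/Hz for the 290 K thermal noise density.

−75.1 dBm

Sensitivity = −174 + 10 log₁₀(B) + NF + SNR_min
= −174 + 72.76 + 10.8 + 15.3
= −75.14 dBm → −75.1 dBm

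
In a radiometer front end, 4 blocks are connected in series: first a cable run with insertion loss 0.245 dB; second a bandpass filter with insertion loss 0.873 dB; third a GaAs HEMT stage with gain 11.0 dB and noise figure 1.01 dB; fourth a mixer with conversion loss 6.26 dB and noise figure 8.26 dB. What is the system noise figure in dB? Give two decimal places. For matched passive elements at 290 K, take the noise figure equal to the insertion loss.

3.46 dB

Convert to linear (a loss of L dB is a gain of −L dB): F_i = 10^(NF_i/10), G_i = 10^(G_i,dB/10)
  Stage 1: F_1 = 10^(0.245/10) = 1.058, G_1 = 10^(−0.245/10) = 0.9451
  Stage 2: F_2 = 10^(0.873/10) = 1.223, G_2 = 10^(−0.873/10) = 0.8179
  Stage 3: F_3 = 10^(1.01/10) = 1.262, G_3 = 10^(11.0/10) = 12.59
  Stage 4: F_4 = 10^(8.26/10) = 6.699, G_4 = 10^(−6.26/10) = 0.2366
Friis cascade:
  F = 1.058 + (1.223 − 1)/0.9451 + (1.262 − 1)/0.7730 + (6.699 − 1)/9.732 = 2.218
NF = 10 log₁₀(2.218) = 3.46 dB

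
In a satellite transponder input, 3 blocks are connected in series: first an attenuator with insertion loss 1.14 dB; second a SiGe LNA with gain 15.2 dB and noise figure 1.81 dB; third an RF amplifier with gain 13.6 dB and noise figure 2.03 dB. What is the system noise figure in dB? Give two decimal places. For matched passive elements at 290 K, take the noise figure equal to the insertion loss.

3.00 dB

Convert to linear (a loss of L dB is a gain of −L dB): F_i = 10^(NF_i/10), G_i = 10^(G_i,dB/10)
  Stage 1: F_1 = 10^(1.14/10) = 1.300, G_1 = 10^(−1.14/10) = 0.7691
  Stage 2: F_2 = 10^(1.81/10) = 1.517, G_2 = 10^(15.2/10) = 33.11
  Stage 3: F_3 = 10^(2.03/10) = 1.596, G_3 = 10^(13.6/10) = 22.91
Friis cascade:
  F = 1.300 + (1.517 − 1)/0.7691 + (1.596 − 1)/25.47 = 1.996
NF = 10 log₁₀(1.996) = 3.00 dB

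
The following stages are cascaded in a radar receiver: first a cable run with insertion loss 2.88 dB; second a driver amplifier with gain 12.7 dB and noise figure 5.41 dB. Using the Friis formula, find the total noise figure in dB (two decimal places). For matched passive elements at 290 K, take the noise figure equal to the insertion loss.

8.29 dB

Convert to linear (a loss of L dB is a gain of −L dB): F_i = 10^(NF_i/10), G_i = 10^(G_i,dB/10)
  Stage 1: F_1 = 10^(2.88/10) = 1.941, G_1 = 10^(−2.88/10) = 0.5152
  Stage 2: F_2 = 10^(5.41/10) = 3.475, G_2 = 10^(12.7/10) = 18.62
Friis cascade:
  F = 1.941 + (3.475 − 1)/0.5152 = 6.745
NF = 10 log₁₀(6.745) = 8.29 dB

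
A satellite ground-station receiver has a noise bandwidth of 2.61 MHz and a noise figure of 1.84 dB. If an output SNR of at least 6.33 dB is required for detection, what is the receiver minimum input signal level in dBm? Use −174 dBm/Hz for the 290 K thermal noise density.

Sensitivity = −174 + 10 log₁₀(B) + NF + SNR_min
= −174 + 64.17 + 1.84 + 6.33
= −101.66 dBm → −101.7 dBm

−101.7 dBm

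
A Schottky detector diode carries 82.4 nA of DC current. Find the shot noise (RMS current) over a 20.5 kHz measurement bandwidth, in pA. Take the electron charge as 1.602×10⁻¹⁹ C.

23.3 pA

I_n = √(2qI·B)
2qI·B = 2 × 1.602×10⁻¹⁹ × 8.24×10⁻⁸ × 2.05×10⁴ = 5.41×10⁻²² A²
I_n = √(5.41×10⁻²²) = 2.33×10⁻¹¹ A = 23.3 pA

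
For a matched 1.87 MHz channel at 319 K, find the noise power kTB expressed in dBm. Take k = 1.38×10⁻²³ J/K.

−110.8 dBm

P_n = kTB = 1.38×10⁻²³ × 319 × 1.87×10⁶ = 8.23×10⁻¹⁵ W
In dBm: 10 log₁₀(8.23×10⁻¹⁵ / 10⁻³) = −110.8 dBm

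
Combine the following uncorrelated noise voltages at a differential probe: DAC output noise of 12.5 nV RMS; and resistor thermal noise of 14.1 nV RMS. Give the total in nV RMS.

Uncorrelated sources add in power (mean-square): V_tot = √(ΣV_i²)
V_tot = √[(1.25×10⁻⁸)² + (1.41×10⁻⁸)²] = 1.88×10⁻⁸ V = 18.8 nV

18.8 nV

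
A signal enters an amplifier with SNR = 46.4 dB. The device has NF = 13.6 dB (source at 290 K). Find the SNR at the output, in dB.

By definition F = SNR_in/SNR_out, so in dB: SNR_out = SNR_in − NF
SNR_out = 46.4 − 13.6 = 32.8 dB

32.8 dB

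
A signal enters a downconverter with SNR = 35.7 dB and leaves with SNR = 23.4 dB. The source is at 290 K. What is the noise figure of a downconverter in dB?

12.3 dB

NF (dB) = SNR_in(dB) − SNR_out(dB) when the source is at T₀
NF = 35.7 − 23.4 = 12.3 dB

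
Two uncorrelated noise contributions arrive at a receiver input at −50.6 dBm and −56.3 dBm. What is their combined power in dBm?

Convert to linear, add, convert back:
P₁ = 8.71×10⁻⁹ W, P₂ = 2.34×10⁻⁹ W
P_tot = 1.11×10⁻⁸ W → 10 log₁₀(P_tot / 10⁻³) = −49.6 dBm

−49.6 dBm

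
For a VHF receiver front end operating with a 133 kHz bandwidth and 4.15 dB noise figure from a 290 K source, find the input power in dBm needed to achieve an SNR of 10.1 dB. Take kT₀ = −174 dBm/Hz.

−108.5 dBm

Sensitivity = −174 + 10 log₁₀(B) + NF + SNR_min
= −174 + 51.24 + 4.15 + 10.1
= −108.51 dBm → −108.5 dBm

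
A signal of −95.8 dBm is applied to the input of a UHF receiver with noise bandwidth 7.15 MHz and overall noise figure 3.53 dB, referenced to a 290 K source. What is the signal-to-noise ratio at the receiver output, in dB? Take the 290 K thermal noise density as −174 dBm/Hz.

Noise floor: N = −174 + 10 log₁₀(B) + NF
10 log₁₀(7.15×10⁶) = 68.54 dB
N = −174 + 68.54 + 3.53 = −101.93 dBm
SNR = P_sig − N = −95.8 − (−101.93) = 6.13 dB → 6.1 dB

6.1 dB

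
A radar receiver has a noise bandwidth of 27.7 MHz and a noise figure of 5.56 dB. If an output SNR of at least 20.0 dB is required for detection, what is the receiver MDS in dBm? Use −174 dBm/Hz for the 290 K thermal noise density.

Sensitivity = −174 + 10 log₁₀(B) + NF + SNR_min
= −174 + 74.42 + 5.56 + 20.0
= −74.02 dBm → −74.0 dBm

−74.0 dBm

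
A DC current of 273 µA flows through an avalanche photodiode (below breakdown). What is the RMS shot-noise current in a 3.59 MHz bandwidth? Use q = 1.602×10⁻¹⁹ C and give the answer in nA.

17.7 nA

I_n = √(2qI·B)
2qI·B = 2 × 1.602×10⁻¹⁹ × 2.73×10⁻⁴ × 3.59×10⁶ = 3.14×10⁻¹⁶ A²
I_n = √(3.14×10⁻¹⁶) = 1.77×10⁻⁸ A = 17.7 nA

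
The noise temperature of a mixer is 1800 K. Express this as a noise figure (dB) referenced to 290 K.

F = 1 + T_e/T₀ = 1 + 1800/290 = 7.2069
NF = 10 log₁₀(7.2069) = 8.58 dB

8.58 dB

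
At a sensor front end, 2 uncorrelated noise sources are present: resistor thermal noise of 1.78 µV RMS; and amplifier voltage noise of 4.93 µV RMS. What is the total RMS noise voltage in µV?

Uncorrelated sources add in power (mean-square): V_tot = √(ΣV_i²)
V_tot = √[(1.78×10⁻⁶)² + (4.93×10⁻⁶)²] = 5.24×10⁻⁶ V = 5.24 µV

5.24 µV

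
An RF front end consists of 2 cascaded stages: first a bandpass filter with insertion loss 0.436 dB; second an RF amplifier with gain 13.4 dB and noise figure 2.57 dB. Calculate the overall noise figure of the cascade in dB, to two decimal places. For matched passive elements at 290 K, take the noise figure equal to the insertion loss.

Convert to linear (a loss of L dB is a gain of −L dB): F_i = 10^(NF_i/10), G_i = 10^(G_i,dB/10)
  Stage 1: F_1 = 10^(0.436/10) = 1.106, G_1 = 10^(−0.436/10) = 0.9045
  Stage 2: F_2 = 10^(2.57/10) = 1.807, G_2 = 10^(13.4/10) = 21.88
Friis cascade:
  F = 1.106 + (1.807 − 1)/0.9045 = 1.998
NF = 10 log₁₀(1.998) = 3.01 dB

3.01 dB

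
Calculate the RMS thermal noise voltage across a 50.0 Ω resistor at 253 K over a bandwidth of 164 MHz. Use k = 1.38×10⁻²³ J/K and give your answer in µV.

V_n = √(4kTRB)
4kTRB = 4 × 1.38×10⁻²³ × 253 × 5.00×10¹ × 1.64×10⁸ = 1.15×10⁻¹⁰ V²
V_n = √(1.15×10⁻¹⁰) = 1.07×10⁻⁵ V = 10.7 µV

10.7 µV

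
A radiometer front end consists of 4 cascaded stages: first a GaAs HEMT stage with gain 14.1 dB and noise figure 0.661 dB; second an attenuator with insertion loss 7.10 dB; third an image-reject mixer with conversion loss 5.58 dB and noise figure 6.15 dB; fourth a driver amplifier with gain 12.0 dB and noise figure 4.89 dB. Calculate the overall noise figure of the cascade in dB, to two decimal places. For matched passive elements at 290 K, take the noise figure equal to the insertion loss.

Convert to linear (a loss of L dB is a gain of −L dB): F_i = 10^(NF_i/10), G_i = 10^(G_i,dB/10)
  Stage 1: F_1 = 10^(0.661/10) = 1.164, G_1 = 10^(14.1/10) = 25.70
  Stage 2: F_2 = 10^(7.10/10) = 5.129, G_2 = 10^(−7.10/10) = 0.1950
  Stage 3: F_3 = 10^(6.15/10) = 4.121, G_3 = 10^(−5.58/10) = 0.2767
  Stage 4: F_4 = 10^(4.89/10) = 3.083, G_4 = 10^(12.0/10) = 15.85
Friis cascade:
  F = 1.164 + (5.129 − 1)/25.70 + (4.121 − 1)/5.012 + (3.083 − 1)/1.387 = 3.450
NF = 10 log₁₀(3.450) = 5.38 dB

5.38 dB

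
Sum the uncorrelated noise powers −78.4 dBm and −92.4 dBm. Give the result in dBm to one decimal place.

Convert to linear, add, convert back:
P₁ = 1.45×10⁻¹¹ W, P₂ = 5.75×10⁻¹³ W
P_tot = 1.50×10⁻¹¹ W → 10 log₁₀(P_tot / 10⁻³) = −78.2 dBm

−78.2 dBm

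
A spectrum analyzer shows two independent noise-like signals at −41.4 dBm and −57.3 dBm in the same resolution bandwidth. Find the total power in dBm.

−41.3 dBm

Convert to linear, add, convert back:
P₁ = 7.24×10⁻⁸ W, P₂ = 1.86×10⁻⁹ W
P_tot = 7.43×10⁻⁸ W → 10 log₁₀(P_tot / 10⁻³) = −41.3 dBm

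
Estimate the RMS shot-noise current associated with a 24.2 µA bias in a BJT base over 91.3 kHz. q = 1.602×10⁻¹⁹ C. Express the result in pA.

841 pA

I_n = √(2qI·B)
2qI·B = 2 × 1.602×10⁻¹⁹ × 2.42×10⁻⁵ × 9.13×10⁴ = 7.08×10⁻¹⁹ A²
I_n = √(7.08×10⁻¹⁹) = 8.41×10⁻¹⁰ A = 841 pA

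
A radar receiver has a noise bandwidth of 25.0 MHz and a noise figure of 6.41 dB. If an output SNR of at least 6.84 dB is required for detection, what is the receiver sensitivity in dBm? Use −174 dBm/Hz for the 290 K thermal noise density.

−86.8 dBm

Sensitivity = −174 + 10 log₁₀(B) + NF + SNR_min
= −174 + 73.98 + 6.41 + 6.84
= −86.77 dBm → −86.8 dBm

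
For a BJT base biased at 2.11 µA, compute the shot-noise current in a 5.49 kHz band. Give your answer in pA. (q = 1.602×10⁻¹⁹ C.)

60.9 pA

I_n = √(2qI·B)
2qI·B = 2 × 1.602×10⁻¹⁹ × 2.11×10⁻⁶ × 5.49×10³ = 3.71×10⁻²¹ A²
I_n = √(3.71×10⁻²¹) = 6.09×10⁻¹¹ A = 60.9 pA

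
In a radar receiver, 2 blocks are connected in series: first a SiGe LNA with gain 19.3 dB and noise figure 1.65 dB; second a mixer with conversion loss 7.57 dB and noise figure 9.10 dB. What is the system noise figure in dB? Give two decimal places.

1.89 dB

Convert to linear (a loss of L dB is a gain of −L dB): F_i = 10^(NF_i/10), G_i = 10^(G_i,dB/10)
  Stage 1: F_1 = 10^(1.65/10) = 1.462, G_1 = 10^(19.3/10) = 85.11
  Stage 2: F_2 = 10^(9.10/10) = 8.128, G_2 = 10^(−7.57/10) = 0.1750
Friis cascade:
  F = 1.462 + (8.128 − 1)/85.11 = 1.546
NF = 10 log₁₀(1.546) = 1.89 dB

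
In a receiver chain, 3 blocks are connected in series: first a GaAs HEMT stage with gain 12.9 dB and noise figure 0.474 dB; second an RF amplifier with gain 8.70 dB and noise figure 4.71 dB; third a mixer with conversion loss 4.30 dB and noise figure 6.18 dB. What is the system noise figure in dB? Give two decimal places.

0.93 dB

Convert to linear (a loss of L dB is a gain of −L dB): F_i = 10^(NF_i/10), G_i = 10^(G_i,dB/10)
  Stage 1: F_1 = 10^(0.474/10) = 1.115, G_1 = 10^(12.9/10) = 19.50
  Stage 2: F_2 = 10^(4.71/10) = 2.958, G_2 = 10^(8.70/10) = 7.413
  Stage 3: F_3 = 10^(6.18/10) = 4.150, G_3 = 10^(−4.30/10) = 0.3715
Friis cascade:
  F = 1.115 + (2.958 − 1)/19.50 + (4.150 − 1)/144.5 = 1.238
NF = 10 log₁₀(1.238) = 0.93 dB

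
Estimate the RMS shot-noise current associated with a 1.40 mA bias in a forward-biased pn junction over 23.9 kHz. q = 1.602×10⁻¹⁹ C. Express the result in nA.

3.27 nA

I_n = √(2qI·B)
2qI·B = 2 × 1.602×10⁻¹⁹ × 1.40×10⁻³ × 2.39×10⁴ = 1.07×10⁻¹⁷ A²
I_n = √(1.07×10⁻¹⁷) = 3.27×10⁻⁹ A = 3.27 nA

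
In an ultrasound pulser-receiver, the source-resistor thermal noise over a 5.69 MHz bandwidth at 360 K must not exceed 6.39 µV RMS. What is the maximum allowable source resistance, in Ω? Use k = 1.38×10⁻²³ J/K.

Johnson–Nyquist: V_n = √(4kTRB) ⇒ R = V_n² / (4kTB)
4kTB = 4 × 1.38×10⁻²³ × 360 × 5.69×10⁶ = 1.13×10⁻¹³
R = (6.39×10⁻⁶)² / 1.13×10⁻¹³ = 3.61×10² Ω = 361 Ω

361 Ω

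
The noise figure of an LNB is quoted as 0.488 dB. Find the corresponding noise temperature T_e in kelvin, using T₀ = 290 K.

F = 10^(0.488/10) = 1.11892
T_e = (F − 1)·T₀ = (1.11892 − 1) × 290 = 34.5 K

34.5 K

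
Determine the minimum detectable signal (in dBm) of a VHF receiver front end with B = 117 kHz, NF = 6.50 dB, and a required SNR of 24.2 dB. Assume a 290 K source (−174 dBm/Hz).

Sensitivity = −174 + 10 log₁₀(B) + NF + SNR_min
= −174 + 50.68 + 6.50 + 24.2
= −92.62 dBm → −92.6 dBm

−92.6 dBm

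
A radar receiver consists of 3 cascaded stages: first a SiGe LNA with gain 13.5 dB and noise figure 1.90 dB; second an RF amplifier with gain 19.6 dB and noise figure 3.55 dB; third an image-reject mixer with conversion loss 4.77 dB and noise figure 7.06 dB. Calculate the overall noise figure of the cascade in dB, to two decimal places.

Convert to linear (a loss of L dB is a gain of −L dB): F_i = 10^(NF_i/10), G_i = 10^(G_i,dB/10)
  Stage 1: F_1 = 10^(1.90/10) = 1.549, G_1 = 10^(13.5/10) = 22.39
  Stage 2: F_2 = 10^(3.55/10) = 2.265, G_2 = 10^(19.6/10) = 91.20
  Stage 3: F_3 = 10^(7.06/10) = 5.082, G_3 = 10^(−4.77/10) = 0.3334
Friis cascade:
  F = 1.549 + (2.265 − 1)/22.39 + (5.082 − 1)/2042 = 1.607
NF = 10 log₁₀(1.607) = 2.06 dB

2.06 dB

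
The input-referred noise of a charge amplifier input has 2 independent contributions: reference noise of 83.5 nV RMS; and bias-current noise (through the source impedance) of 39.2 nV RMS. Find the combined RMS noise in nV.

92.2 nV

Uncorrelated sources add in power (mean-square): V_tot = √(ΣV_i²)
V_tot = √[(8.35×10⁻⁸)² + (3.92×10⁻⁸)²] = 9.22×10⁻⁸ V = 92.2 nV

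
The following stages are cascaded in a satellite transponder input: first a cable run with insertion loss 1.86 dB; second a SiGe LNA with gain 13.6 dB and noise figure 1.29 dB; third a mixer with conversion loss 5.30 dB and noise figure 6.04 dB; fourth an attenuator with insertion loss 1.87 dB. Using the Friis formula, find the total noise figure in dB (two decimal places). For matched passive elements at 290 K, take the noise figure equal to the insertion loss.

Convert to linear (a loss of L dB is a gain of −L dB): F_i = 10^(NF_i/10), G_i = 10^(G_i,dB/10)
  Stage 1: F_1 = 10^(1.86/10) = 1.535, G_1 = 10^(−1.86/10) = 0.6516
  Stage 2: F_2 = 10^(1.29/10) = 1.346, G_2 = 10^(13.6/10) = 22.91
  Stage 3: F_3 = 10^(6.04/10) = 4.018, G_3 = 10^(−5.30/10) = 0.2951
  Stage 4: F_4 = 10^(1.87/10) = 1.538, G_4 = 10^(−1.87/10) = 0.6501
Friis cascade:
  F = 1.535 + (1.346 − 1)/0.6516 + (4.018 − 1)/14.93 + (1.538 − 1)/4.406 = 2.390
NF = 10 log₁₀(2.390) = 3.78 dB

3.78 dB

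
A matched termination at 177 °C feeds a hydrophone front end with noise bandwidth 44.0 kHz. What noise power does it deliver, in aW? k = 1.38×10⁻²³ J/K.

T = 177 °C + 273.15 = 450.15 K
P_n = kTB = 1.38×10⁻²³ × 450.15 × 4.40×10⁴ = 2.73×10⁻¹⁶ W = 273 aW

273 aW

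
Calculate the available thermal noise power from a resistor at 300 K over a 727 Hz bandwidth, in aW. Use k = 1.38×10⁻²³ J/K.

P_n = kTB = 1.38×10⁻²³ × 300 × 7.27×10² = 3.01×10⁻¹⁸ W = 3.01 aW

3.01 aW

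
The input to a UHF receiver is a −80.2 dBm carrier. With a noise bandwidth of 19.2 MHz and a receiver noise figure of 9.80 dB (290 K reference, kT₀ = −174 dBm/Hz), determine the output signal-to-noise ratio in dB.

11.2 dB

Noise floor: N = −174 + 10 log₁₀(B) + NF
10 log₁₀(1.92×10⁷) = 72.83 dB
N = −174 + 72.83 + 9.80 = −91.37 dBm
SNR = P_sig − N = −80.2 − (−91.37) = 11.17 dB → 11.2 dB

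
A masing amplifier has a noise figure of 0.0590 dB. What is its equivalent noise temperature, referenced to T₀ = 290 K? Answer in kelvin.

F = 10^(0.0590/10) = 1.01368
T_e = (F − 1)·T₀ = (1.01368 − 1) × 290 = 3.97 K

3.97 K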